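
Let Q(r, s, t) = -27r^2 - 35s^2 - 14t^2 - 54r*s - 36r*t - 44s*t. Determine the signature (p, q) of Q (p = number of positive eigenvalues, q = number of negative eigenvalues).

The associated matrix is A = [[-27, -27, -18], [-27, -35, -22], [-18, -22, -14]].
Symmetric row and column elimination reduces A to a congruent diagonal form with pivots -27, -8, 0.
So there are 2 negative, 1 zero pivots.

(0, 2)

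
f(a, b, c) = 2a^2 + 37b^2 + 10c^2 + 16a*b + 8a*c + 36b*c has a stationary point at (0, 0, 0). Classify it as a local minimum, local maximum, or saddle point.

local minimum

The Hessian at the origin is H = [[4, 16, 8], [16, 74, 36], [8, 36, 20]].
An LDLᵀ factorisation of H has diagonal entries 4, 10, 12/5.
That gives 3 positive pivots.
H is positive definite, so the origin is a strict local minimum.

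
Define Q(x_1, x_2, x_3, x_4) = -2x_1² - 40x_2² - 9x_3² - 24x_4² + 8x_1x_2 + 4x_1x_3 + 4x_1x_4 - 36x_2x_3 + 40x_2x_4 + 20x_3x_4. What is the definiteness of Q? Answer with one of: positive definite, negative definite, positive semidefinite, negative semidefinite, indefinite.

negative definite

The associated matrix is A = [[-2, 4, 2, 2], [4, -40, -18, 20], [2, -18, -9, 10], [2, 20, 10, -24]].
Congruent diagonalization of A (simultaneous row and column reduction) yields pivots -2, -32, -7/8, -10/7.
So there are 4 negative pivots.
Hence Q is negative definite.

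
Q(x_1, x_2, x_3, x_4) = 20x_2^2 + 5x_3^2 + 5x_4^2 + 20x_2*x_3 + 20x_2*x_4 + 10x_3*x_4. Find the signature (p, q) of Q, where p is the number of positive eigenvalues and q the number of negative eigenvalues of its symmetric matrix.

Write A = [[0, 0, 0, 0], [0, 20, 10, 10], [0, 10, 5, 5], [0, 10, 5, 5]].
Applying the same elementary operations to the rows and columns of A produces a congruent diagonal matrix with entries 0, 20, 0, 0.
Counting signs: 1 positive, 3 zero.

(1, 0)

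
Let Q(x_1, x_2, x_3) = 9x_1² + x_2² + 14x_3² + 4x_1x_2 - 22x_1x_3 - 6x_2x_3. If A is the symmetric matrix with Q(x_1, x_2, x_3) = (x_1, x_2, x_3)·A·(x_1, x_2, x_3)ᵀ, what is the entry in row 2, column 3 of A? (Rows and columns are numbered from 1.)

-3

The coefficient of x_2·x_3 in Q is -6. For a symmetric A this equals A[2,3] + A[3,2] = 2·A[2,3].
So A[2,3] = -6/2 = -3.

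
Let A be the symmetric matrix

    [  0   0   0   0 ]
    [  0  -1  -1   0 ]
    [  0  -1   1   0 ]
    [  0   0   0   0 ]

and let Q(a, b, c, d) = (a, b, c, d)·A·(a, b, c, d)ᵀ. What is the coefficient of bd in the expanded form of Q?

0

The coefficient of bd is A[2,4] + A[4,2] = 2·0 = 0.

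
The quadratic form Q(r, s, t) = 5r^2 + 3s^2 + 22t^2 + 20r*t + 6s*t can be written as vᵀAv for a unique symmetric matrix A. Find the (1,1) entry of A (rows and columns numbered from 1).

5

The coefficient of r^2 in Q is 5, and that is exactly A[1,1].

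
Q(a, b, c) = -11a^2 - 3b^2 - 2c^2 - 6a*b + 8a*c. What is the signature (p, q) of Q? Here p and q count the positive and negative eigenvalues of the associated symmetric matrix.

Write A = [[-11, -3, 4], [-3, -3, 0], [4, 0, -2]].
Congruent diagonalization of A (simultaneous row and column reduction) yields pivots -11, -24/11, 0.
So there are 2 negative, 1 zero pivots.

(0, 2)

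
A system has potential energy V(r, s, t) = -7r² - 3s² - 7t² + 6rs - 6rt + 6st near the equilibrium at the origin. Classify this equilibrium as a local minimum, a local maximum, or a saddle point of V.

The Hessian at the origin is H = [[-14, 6, -6], [6, -6, 6], [-6, 6, -14]].
Row-reducing H symmetrically gives the diagonal entries -14, -24/7, -8.
So there are 3 negative pivots.
H is negative definite, so the origin is a strict local maximum.

local maximum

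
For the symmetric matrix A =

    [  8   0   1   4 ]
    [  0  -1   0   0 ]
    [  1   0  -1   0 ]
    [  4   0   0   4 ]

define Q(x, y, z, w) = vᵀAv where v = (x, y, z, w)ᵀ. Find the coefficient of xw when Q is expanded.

8

The coefficient of xw is A[1,4] + A[4,1] = 2·4 = 8.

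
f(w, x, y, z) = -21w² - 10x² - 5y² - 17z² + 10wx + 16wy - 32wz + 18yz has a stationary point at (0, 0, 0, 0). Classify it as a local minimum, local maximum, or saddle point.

local maximum

The Hessian at the origin is H = [[-42, 10, 16, -32], [10, -20, 0, 0], [16, 0, -10, 18], [-32, 0, 18, -34]].
Row-reducing H symmetrically gives the diagonal entries -42, -370/21, -114/37, -40/57.
So there are 4 negative pivots.
H is negative definite, so the origin is a strict local maximum.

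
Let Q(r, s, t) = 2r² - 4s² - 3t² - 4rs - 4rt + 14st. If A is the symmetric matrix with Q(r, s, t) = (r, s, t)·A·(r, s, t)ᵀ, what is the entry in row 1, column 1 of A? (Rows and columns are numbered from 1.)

The coefficient of r² in Q is 2, and that is exactly A[1,1].

2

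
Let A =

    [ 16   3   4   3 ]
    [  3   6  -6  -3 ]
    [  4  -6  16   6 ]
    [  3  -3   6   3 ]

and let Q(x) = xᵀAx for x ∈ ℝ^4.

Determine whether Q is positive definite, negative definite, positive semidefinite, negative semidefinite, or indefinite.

positive semidefinite

Row-reducing A symmetrically gives the diagonal entries 16, 87/16, 192/29, 0.
Counting signs: 3 positive, 1 zero.
Hence Q is positive semidefinite.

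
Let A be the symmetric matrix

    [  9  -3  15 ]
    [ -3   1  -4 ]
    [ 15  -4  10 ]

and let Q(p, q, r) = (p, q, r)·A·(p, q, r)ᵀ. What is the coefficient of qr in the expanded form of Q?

The coefficient of qr is A[2,3] + A[3,2] = 2·(-4) = -8.

-8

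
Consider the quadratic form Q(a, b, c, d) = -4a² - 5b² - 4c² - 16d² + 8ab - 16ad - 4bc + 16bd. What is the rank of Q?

The associated matrix is A = [[-4, 4, 0, -8], [4, -5, -2, 8], [0, -2, -4, 0], [-8, 8, 0, -16]].
Symmetric row and column elimination reduces A to a congruent diagonal form with pivots -4, -1, 0, 0.
That gives 2 negative, 2 zero pivots.
The rank is the number of nonzero pivots: 2.

2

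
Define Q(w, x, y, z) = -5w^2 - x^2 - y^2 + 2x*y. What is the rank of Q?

2

The symmetric matrix is A = [[-5, 0, 0, 0], [0, -1, 1, 0], [0, 1, -1, 0], [0, 0, 0, 0]].
Symmetric row and column elimination reduces A to a congruent diagonal form with pivots -5, -1, 0, 0.
Counting signs: 2 negative, 2 zero.
The rank is the number of nonzero pivots: 2.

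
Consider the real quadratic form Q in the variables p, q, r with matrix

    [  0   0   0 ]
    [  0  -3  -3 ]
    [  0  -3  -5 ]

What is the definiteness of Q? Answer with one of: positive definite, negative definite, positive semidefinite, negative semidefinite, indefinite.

negative semidefinite

Congruent diagonalization of A (simultaneous row and column reduction) yields pivots 0, -3, -2.
So there are 2 negative, 1 zero pivots.
Hence Q is negative semidefinite.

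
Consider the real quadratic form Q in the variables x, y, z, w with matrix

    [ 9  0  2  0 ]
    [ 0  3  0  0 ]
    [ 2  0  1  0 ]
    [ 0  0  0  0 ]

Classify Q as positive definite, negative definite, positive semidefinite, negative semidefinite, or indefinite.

Congruent diagonalization of A (simultaneous row and column reduction) yields pivots 9, 3, 5/9, 0.
So there are 3 positive, 1 zero pivots.
Hence Q is positive semidefinite.

positive semidefinite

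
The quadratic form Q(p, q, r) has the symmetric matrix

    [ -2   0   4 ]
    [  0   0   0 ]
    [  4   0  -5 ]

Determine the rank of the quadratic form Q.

2

Symmetric row and column elimination reduces A to a congruent diagonal form with pivots -2, 0, 3.
So there are 1 positive, 1 negative, 1 zero pivots.
The rank is the number of nonzero pivots: 2.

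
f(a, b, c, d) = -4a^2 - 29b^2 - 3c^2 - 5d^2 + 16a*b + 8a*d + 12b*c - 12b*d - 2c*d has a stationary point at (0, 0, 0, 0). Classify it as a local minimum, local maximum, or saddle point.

The Hessian at the origin is H = [[-8, 16, 0, 8], [16, -58, 12, -12], [0, 12, -6, -2], [8, -12, -2, -10]].
Row-reducing H symmetrically gives the diagonal entries -8, -26, -6/13, -4/3.
Counting signs: 4 negative.
H is negative definite, so the origin is a strict local maximum.

local maximum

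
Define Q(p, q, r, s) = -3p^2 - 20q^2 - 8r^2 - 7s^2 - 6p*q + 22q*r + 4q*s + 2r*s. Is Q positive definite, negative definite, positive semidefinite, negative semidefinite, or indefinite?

negative definite

Write A = [[-3, -3, 0, 0], [-3, -20, 11, 2], [0, 11, -8, 1], [0, 2, 1, -7]].
Symmetric row and column elimination reduces A to a congruent diagonal form with pivots -3, -17, -15/17, -4/5.
So there are 4 negative pivots.
Hence Q is negative definite.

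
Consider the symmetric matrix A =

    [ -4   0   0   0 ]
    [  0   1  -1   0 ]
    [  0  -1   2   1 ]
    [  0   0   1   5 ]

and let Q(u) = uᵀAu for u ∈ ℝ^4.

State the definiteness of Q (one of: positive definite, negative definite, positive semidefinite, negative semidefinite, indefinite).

Applying the same elementary operations to the rows and columns of A produces a congruent diagonal matrix with entries -4, 1, 1, 4.
Counting signs: 3 positive, 1 negative.
Hence Q is indefinite.

indefinite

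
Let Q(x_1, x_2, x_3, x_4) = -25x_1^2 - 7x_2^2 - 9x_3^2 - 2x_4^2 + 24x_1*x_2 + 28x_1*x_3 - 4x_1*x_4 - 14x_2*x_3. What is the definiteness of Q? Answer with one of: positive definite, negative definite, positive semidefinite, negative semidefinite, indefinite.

negative definite

The symmetric matrix of Q is A = [[-25, 12, 14, -2], [12, -7, -7, 0], [14, -7, -9, 0], [-2, 0, 0, -2]].
Leading principal minors: Δ_1 = -25, Δ_2 = 31, Δ_3 = -34, Δ_4 = 12.
The signs alternate starting with Δ_1 < 0, so by Sylvester's criterion Q is negative definite.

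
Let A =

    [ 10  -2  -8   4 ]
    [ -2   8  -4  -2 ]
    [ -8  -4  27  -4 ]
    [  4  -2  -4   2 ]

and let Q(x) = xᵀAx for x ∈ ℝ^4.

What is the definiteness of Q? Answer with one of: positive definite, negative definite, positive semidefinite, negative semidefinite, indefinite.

An LDLᵀ factorisation of A has diagonal entries 10, 38/5, 313/19, 12/313.
That gives 4 positive pivots.
Hence Q is positive definite.

positive definite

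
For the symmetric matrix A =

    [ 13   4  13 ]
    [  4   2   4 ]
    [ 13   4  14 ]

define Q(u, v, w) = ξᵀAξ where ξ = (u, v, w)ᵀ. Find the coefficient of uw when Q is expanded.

26

The coefficient of uw is A[1,3] + A[3,1] = 2·13 = 26.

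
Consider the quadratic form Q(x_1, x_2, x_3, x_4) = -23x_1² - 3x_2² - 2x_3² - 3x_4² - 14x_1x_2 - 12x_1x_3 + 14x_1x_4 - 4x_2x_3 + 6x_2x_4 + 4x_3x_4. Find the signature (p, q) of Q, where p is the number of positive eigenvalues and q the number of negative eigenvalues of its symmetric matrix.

(0, 3)

The symmetric matrix is A = [[-23, -7, -6, 7], [-7, -3, -2, 3], [-6, -2, -2, 2], [7, 3, 2, -3]].
Congruent diagonalization of A (simultaneous row and column reduction) yields pivots -23, -20/23, -2/5, 0.
Counting signs: 3 negative, 1 zero.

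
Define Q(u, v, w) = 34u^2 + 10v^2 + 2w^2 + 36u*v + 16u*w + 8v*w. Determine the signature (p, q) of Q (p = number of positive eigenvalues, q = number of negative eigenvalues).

The associated matrix is A = [[34, 18, 8], [18, 10, 4], [8, 4, 2]].
Congruent diagonalization of A (simultaneous row and column reduction) yields pivots 34, 8/17, 0.
Counting signs: 2 positive, 1 zero.

(2, 0)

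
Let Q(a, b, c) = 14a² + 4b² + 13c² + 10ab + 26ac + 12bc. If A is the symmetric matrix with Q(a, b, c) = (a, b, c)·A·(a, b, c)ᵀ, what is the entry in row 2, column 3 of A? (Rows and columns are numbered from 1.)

6

The coefficient of b·c in Q is 12. For a symmetric A this equals A[2,3] + A[3,2] = 2·A[2,3].
So A[2,3] = 12/2 = 6.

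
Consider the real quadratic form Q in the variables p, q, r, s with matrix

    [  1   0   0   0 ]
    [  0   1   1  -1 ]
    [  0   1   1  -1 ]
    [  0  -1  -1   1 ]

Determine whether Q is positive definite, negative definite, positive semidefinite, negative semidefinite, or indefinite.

positive semidefinite

Symmetric row and column elimination reduces A to a congruent diagonal form with pivots 1, 1, 0, 0.
That gives 2 positive, 2 zero pivots.
Hence Q is positive semidefinite.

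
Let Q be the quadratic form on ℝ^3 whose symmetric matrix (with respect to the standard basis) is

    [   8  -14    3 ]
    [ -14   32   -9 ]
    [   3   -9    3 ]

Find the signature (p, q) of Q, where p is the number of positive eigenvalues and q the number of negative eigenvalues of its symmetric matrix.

(2, 0)

Congruent diagonalization of A (simultaneous row and column reduction) yields pivots 8, 15/2, 0.
That gives 2 positive, 1 zero pivots.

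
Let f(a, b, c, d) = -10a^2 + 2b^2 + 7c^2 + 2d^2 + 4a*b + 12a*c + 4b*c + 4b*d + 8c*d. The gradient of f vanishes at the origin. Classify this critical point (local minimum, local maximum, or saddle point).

The Hessian at the origin is H = [[-20, 4, 12, 0], [4, 4, 4, 4], [12, 4, 14, 8], [0, 4, 8, 4]].
Applying the same elementary operations to the rows and columns of H produces a congruent diagonal matrix with entries -20, 24/5, 38/3, 2/19.
Counting signs: 3 positive, 1 negative.
H is indefinite, so the origin is a saddle point.

saddle point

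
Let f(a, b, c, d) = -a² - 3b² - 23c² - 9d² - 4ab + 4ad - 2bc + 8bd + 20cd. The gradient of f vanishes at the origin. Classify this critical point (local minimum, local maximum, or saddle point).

The Hessian at the origin is H = [[-2, -4, 0, 4], [-4, -6, -2, 8], [0, -2, -46, 20], [4, 8, 20, -18]].
Row-reducing H symmetrically gives the diagonal entries -2, 2, -48, -5/3.
That gives 1 positive, 3 negative pivots.
H is indefinite, so the origin is a saddle point.

saddle point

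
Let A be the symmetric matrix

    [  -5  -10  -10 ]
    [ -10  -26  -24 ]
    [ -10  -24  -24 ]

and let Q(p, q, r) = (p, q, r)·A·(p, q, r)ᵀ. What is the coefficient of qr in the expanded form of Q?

The coefficient of qr is A[2,3] + A[3,2] = 2·(-24) = -48.

-48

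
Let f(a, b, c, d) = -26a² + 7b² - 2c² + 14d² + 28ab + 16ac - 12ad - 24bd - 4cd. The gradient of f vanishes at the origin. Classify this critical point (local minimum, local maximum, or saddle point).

The Hessian at the origin is H = [[-52, 28, 16, -12], [28, 14, 0, -24], [16, 0, -4, -4], [-12, -24, -4, 28]].
Applying the same elementary operations to the rows and columns of H produces a congruent diagonal matrix with entries -52, 378/13, -44/27, -4/77.
Counting signs: 1 positive, 3 negative.
H is indefinite, so the origin is a saddle point.

saddle point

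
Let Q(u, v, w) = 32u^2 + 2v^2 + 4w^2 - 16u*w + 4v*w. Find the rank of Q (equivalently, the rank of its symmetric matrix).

The associated matrix is A = [[32, 0, -8], [0, 2, 2], [-8, 2, 4]].
Symmetric row and column elimination reduces A to a congruent diagonal form with pivots 32, 2, 0.
That gives 2 positive, 1 zero pivots.
The rank is the number of nonzero pivots: 2.

2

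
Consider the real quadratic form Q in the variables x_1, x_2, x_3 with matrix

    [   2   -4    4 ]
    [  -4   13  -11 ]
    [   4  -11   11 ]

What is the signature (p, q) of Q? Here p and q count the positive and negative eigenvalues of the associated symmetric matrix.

Applying the same elementary operations to the rows and columns of A produces a congruent diagonal matrix with entries 2, 5, 6/5.
So there are 3 positive pivots.

(3, 0)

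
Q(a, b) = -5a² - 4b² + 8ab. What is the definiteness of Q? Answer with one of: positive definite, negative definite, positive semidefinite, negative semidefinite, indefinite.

negative definite

The symmetric matrix of Q is [[-5, 4], [4, -4]].
For the 2×2 matrix [[-5, 4], [4, -4]]: det = -5·-4 − (4)² = 4, trace = -9.
det > 0 so both eigenvalues share the sign of the trace; trace = -9 < 0 ⇒ both negative.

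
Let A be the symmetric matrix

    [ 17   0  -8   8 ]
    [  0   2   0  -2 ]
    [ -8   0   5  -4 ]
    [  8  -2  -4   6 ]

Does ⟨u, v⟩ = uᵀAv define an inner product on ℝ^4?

Row-reducing A symmetrically gives the diagonal entries 17, 2, 21/17, 4/21.
Counting signs: 4 positive.
Hence Q is positive definite.
⟨·,·⟩ is an inner product exactly when A is positive definite.

yes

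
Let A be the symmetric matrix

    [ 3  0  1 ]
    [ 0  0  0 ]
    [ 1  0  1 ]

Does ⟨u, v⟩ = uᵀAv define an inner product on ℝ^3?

no

Applying the same elementary operations to the rows and columns of A produces a congruent diagonal matrix with entries 3, 0, 2/3.
That gives 2 positive, 1 zero pivots.
Hence Q is positive semidefinite.
⟨·,·⟩ is an inner product exactly when A is positive definite.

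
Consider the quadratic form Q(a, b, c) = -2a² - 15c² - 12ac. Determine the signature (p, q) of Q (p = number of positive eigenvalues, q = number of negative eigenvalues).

The symmetric matrix is A = [[-2, 0, -6], [0, 0, 0], [-6, 0, -15]].
Applying the same elementary operations to the rows and columns of A produces a congruent diagonal matrix with entries -2, 0, 3.
That gives 1 positive, 1 negative, 1 zero pivots.

(1, 1)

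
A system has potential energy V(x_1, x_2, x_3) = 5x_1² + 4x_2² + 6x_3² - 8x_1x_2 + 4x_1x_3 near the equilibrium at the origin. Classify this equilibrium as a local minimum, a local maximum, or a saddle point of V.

local minimum

The Hessian at the origin is H = [[10, -8, 4], [-8, 8, 0], [4, 0, 12]].
Row-reducing H symmetrically gives the diagonal entries 10, 8/5, 4.
Counting signs: 3 positive.
H is positive definite, so the origin is a strict local minimum.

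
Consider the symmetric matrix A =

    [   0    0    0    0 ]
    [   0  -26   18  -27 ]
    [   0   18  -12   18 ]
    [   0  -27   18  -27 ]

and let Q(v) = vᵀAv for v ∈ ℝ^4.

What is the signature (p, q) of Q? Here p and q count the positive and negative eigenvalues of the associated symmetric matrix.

(1, 1)

Applying the same elementary operations to the rows and columns of A produces a congruent diagonal matrix with entries 0, -26, 6/13, 0.
That gives 1 positive, 1 negative, 2 zero pivots.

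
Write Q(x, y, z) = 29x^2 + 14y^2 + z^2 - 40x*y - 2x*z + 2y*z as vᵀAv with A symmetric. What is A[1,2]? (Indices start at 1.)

The coefficient of x·y in Q is -40. For a symmetric A this equals A[1,2] + A[2,1] = 2·A[1,2].
So A[1,2] = -40/2 = -20.

-20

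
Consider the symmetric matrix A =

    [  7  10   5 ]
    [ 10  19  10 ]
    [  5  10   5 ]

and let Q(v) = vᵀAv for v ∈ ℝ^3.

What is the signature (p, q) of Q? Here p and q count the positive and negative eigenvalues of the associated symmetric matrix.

An LDLᵀ factorisation of A has diagonal entries 7, 33/7, -10/33.
That gives 2 positive, 1 negative pivots.

(2, 1)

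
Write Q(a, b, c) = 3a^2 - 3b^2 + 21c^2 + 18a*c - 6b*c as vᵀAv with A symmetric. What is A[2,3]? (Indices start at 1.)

The coefficient of b·c in Q is -6. For a symmetric A this equals A[2,3] + A[3,2] = 2·A[2,3].
So A[2,3] = -6/2 = -3.

-3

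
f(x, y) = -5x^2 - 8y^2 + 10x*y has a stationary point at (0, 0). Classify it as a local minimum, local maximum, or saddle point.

local maximum

The Hessian at the origin is H = [[-10, 10], [10, -16]].
det H = -10·-16 − (10)² = 60 > 0 and H[1,1] = -10 < 0, so H is negative definite.
Therefore the origin is a local maximum.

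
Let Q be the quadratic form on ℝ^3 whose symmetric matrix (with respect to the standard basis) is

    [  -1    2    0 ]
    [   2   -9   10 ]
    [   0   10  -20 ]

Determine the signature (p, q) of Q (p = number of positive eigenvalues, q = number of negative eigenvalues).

(0, 2)

Symmetric row and column elimination reduces A to a congruent diagonal form with pivots -1, -5, 0.
Counting signs: 2 negative, 1 zero.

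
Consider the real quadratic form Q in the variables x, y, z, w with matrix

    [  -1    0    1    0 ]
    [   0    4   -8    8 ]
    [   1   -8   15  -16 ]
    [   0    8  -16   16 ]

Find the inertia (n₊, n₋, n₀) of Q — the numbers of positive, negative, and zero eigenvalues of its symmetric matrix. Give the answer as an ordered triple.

Congruent diagonalization of A (simultaneous row and column reduction) yields pivots -1, 4, 0, 0.
So there are 1 positive, 1 negative, 2 zero pivots.

(1, 1, 2)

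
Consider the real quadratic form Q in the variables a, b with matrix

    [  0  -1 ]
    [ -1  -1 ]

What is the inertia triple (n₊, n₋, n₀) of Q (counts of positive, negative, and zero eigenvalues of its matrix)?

By Sylvester's law of inertia any congruent diagonalization of A has 1 positive, 1 negative and 0 zero entries.

(1, 1, 0)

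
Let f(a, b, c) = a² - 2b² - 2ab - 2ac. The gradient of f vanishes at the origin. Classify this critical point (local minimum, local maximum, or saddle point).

The Hessian at the origin is H = [[2, -2, -2], [-2, -4, 0], [-2, 0, 0]].
Congruent diagonalization of H (simultaneous row and column reduction) yields pivots 2, -6, -4/3.
Counting signs: 1 positive, 2 negative.
H is indefinite, so the origin is a saddle point.

saddle point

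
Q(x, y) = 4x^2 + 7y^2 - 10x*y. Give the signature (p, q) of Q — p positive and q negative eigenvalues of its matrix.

Write A = [[4, -5], [-5, 7]].
Symmetric row and column elimination reduces A to a congruent diagonal form with pivots 4, 3/4.
Counting signs: 2 positive.

(2, 0)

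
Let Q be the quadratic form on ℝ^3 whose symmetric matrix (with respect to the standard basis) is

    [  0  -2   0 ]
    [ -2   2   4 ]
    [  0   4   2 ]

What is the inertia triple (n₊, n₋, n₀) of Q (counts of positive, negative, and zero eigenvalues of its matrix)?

By Sylvester's law of inertia any congruent diagonalization of A has 2 positive, 1 negative and 0 zero entries.

(2, 1, 0)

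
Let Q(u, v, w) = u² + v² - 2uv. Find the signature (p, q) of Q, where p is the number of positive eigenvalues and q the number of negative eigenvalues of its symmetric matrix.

Write A = [[1, -1, 0], [-1, 1, 0], [0, 0, 0]].
Applying the same elementary operations to the rows and columns of A produces a congruent diagonal matrix with entries 1, 0, 0.
Counting signs: 1 positive, 2 zero.

(1, 0)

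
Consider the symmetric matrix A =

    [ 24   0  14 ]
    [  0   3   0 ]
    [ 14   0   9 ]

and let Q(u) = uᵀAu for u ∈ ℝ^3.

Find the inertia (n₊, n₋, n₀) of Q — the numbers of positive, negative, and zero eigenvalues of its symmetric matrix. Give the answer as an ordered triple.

Congruent diagonalization of A (simultaneous row and column reduction) yields pivots 24, 3, 5/6.
So there are 3 positive pivots.

(3, 0, 0)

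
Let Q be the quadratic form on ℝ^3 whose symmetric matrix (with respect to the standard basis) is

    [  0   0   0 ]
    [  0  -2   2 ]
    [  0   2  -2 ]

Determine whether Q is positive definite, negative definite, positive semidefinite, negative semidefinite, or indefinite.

Applying the same elementary operations to the rows and columns of A produces a congruent diagonal matrix with entries 0, -2, 0.
That gives 1 negative, 2 zero pivots.
Hence Q is negative semidefinite.

negative semidefinite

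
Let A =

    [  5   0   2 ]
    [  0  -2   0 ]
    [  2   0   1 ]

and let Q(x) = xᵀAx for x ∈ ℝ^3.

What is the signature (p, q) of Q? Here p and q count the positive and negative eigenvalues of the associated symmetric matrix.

An LDLᵀ factorisation of A has diagonal entries 5, -2, 1/5.
That gives 2 positive, 1 negative pivots.

(2, 1)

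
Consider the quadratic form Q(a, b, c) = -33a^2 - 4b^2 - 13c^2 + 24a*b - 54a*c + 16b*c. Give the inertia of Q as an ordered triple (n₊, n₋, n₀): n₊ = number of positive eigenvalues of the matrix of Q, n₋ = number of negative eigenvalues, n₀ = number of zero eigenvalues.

The symmetric matrix is A = [[-33, 12, -27], [12, -4, 8], [-27, 8, -13]].
Applying the same elementary operations to the rows and columns of A produces a congruent diagonal matrix with entries -33, 4/11, 0.
So there are 1 positive, 1 negative, 1 zero pivots.

(1, 1, 1)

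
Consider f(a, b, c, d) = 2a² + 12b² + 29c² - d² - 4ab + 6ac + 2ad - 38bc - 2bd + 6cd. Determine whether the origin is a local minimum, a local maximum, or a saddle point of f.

saddle point

The Hessian at the origin is H = [[4, -4, 6, 2], [-4, 24, -38, -2], [6, -38, 58, 6], [2, -2, 6, -2]].
Congruent diagonalization of H (simultaneous row and column reduction) yields pivots 4, 20, -11/5, 12/11.
Counting signs: 3 positive, 1 negative.
H is indefinite, so the origin is a saddle point.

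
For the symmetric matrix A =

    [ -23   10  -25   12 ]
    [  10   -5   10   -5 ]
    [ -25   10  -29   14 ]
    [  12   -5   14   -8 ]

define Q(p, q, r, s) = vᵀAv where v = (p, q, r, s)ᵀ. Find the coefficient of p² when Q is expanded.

-23

The coefficient of p² is the diagonal entry A[1,1] = -23.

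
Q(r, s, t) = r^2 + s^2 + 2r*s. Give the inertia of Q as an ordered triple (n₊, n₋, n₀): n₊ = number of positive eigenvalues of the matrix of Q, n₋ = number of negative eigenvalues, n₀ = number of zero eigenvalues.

The associated matrix is A = [[1, 1, 0], [1, 1, 0], [0, 0, 0]].
Applying the same elementary operations to the rows and columns of A produces a congruent diagonal matrix with entries 1, 0, 0.
So there are 1 positive, 2 zero pivots.

(1, 0, 2)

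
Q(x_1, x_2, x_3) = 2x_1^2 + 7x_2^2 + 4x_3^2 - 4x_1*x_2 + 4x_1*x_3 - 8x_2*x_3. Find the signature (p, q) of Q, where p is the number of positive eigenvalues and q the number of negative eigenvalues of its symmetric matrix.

Write A = [[2, -2, 2], [-2, 7, -4], [2, -4, 4]].
Congruent diagonalization of A (simultaneous row and column reduction) yields pivots 2, 5, 6/5.
That gives 3 positive pivots.

(3, 0)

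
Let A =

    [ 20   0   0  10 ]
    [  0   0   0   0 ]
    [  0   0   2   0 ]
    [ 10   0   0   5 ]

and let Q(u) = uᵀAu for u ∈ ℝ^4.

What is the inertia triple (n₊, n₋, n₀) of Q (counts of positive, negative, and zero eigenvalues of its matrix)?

(2, 0, 2)

Symmetric row and column elimination reduces A to a congruent diagonal form with pivots 20, 0, 2, 0.
Counting signs: 2 positive, 2 zero.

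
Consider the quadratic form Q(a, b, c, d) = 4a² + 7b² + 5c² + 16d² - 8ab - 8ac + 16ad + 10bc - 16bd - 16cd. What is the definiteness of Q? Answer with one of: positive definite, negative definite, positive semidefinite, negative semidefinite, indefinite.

The symmetric matrix is A = [[4, -4, -4, 8], [-4, 7, 5, -8], [-4, 5, 5, -8], [8, -8, -8, 16]].
Congruent diagonalization of A (simultaneous row and column reduction) yields pivots 4, 3, 2/3, 0.
So there are 3 positive, 1 zero pivots.
Hence Q is positive semidefinite.

positive semidefinite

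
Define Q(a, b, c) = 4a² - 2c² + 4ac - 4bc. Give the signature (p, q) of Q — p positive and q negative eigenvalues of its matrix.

The symmetric matrix is A = [[4, 0, 2], [0, 0, -2], [2, -2, -2]].
By Sylvester's law of inertia any congruent diagonalization of A has 2 positive, 1 negative and 0 zero entries.

(2, 1)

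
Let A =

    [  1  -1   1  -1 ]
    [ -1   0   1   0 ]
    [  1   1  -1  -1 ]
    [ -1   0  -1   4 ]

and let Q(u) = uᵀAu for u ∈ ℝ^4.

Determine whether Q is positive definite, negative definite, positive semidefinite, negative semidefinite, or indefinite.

indefinite

Applying the same elementary operations to the rows and columns of A produces a congruent diagonal matrix with entries 1, -1, 2, 2.
So there are 3 positive, 1 negative pivots.
Hence Q is indefinite.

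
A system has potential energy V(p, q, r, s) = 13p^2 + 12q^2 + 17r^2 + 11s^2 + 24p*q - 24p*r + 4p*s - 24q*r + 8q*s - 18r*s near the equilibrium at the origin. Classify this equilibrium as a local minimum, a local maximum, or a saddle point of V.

The Hessian at the origin is H = [[26, 24, -24, 4], [24, 24, -24, 8], [-24, -24, 34, -18], [4, 8, -18, 22]].
Symmetric row and column elimination reduces H to a congruent diagonal form with pivots 26, 24/13, 10, 4/3.
So there are 4 positive pivots.
H is positive definite, so the origin is a strict local minimum.

local minimum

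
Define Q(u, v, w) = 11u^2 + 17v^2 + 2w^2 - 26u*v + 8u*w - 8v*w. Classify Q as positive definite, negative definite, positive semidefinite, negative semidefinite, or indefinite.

The symmetric matrix is A = [[11, -13, 4], [-13, 17, -4], [4, -4, 2]].
Congruent diagonalization of A (simultaneous row and column reduction) yields pivots 11, 18/11, 2/9.
That gives 3 positive pivots.
Hence Q is positive definite.

positive definite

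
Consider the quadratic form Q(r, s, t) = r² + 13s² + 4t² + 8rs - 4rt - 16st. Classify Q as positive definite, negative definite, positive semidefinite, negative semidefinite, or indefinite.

indefinite

Write A = [[1, 4, -2], [4, 13, -8], [-2, -8, 4]].
Symmetric row and column elimination reduces A to a congruent diagonal form with pivots 1, -3, 0.
So there are 1 positive, 1 negative, 1 zero pivots.
Hence Q is indefinite.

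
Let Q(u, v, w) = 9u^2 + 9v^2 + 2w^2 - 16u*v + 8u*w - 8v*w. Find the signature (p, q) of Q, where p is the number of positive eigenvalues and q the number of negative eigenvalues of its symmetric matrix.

The symmetric matrix is A = [[9, -8, 4], [-8, 9, -4], [4, -4, 2]].
Applying the same elementary operations to the rows and columns of A produces a congruent diagonal matrix with entries 9, 17/9, 2/17.
Counting signs: 3 positive.

(3, 0)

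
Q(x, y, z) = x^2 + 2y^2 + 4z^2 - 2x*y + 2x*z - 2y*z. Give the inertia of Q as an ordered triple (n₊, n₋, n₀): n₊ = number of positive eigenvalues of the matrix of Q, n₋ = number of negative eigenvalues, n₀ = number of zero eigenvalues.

(3, 0, 0)

The associated matrix is A = [[1, -1, 1], [-1, 2, -1], [1, -1, 4]].
Symmetric row and column elimination reduces A to a congruent diagonal form with pivots 1, 1, 3.
So there are 3 positive pivots.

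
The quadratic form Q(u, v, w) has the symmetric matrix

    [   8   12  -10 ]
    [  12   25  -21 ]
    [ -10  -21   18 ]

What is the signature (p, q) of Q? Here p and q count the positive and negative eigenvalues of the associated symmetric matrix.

(3, 0)

Symmetric row and column elimination reduces A to a congruent diagonal form with pivots 8, 7, 5/14.
So there are 3 positive pivots.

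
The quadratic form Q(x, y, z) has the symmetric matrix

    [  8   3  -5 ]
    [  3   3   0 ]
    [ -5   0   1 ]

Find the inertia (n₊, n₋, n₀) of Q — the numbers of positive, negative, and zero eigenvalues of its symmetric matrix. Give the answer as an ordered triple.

Row-reducing A symmetrically gives the diagonal entries 8, 15/8, -4.
That gives 2 positive, 1 negative pivots.

(2, 1, 0)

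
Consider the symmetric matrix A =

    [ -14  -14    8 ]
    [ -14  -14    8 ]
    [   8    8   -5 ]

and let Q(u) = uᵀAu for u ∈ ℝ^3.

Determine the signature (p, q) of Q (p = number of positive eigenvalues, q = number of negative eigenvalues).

Row-reducing A symmetrically gives the diagonal entries -14, 0, -3/7.
Counting signs: 2 negative, 1 zero.

(0, 2)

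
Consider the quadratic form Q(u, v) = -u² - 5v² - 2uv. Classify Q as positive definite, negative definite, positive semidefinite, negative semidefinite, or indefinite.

The symmetric matrix of Q is [[-1, -1], [-1, -5]].
For the 2×2 matrix [[-1, -1], [-1, -5]]: det = -1·-5 − (-1)² = 4, trace = -6.
det > 0 so both eigenvalues share the sign of the trace; trace = -6 < 0 ⇒ both negative.

negative definite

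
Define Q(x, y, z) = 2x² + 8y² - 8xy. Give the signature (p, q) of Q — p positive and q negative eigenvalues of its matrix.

(1, 0)

The symmetric matrix is A = [[2, -4, 0], [-4, 8, 0], [0, 0, 0]].
Row-reducing A symmetrically gives the diagonal entries 2, 0, 0.
Counting signs: 1 positive, 2 zero.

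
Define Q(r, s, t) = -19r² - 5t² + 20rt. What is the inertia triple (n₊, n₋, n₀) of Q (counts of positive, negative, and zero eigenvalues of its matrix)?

Write A = [[-19, 0, 10], [0, 0, 0], [10, 0, -5]].
Row-reducing A symmetrically gives the diagonal entries -19, 0, 5/19.
That gives 1 positive, 1 negative, 1 zero pivots.

(1, 1, 1)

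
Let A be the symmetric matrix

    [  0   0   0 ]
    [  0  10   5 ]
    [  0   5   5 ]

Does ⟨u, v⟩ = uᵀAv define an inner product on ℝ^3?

no

Congruent diagonalization of A (simultaneous row and column reduction) yields pivots 0, 10, 5/2.
So there are 2 positive, 1 zero pivots.
Hence Q is positive semidefinite.
⟨·,·⟩ is an inner product exactly when A is positive definite.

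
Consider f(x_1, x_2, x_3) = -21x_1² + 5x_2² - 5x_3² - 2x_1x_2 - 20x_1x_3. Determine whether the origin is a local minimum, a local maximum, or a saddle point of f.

saddle point

The Hessian at the origin is H = [[-42, -2, -20], [-2, 10, 0], [-20, 0, -10]].
Congruent diagonalization of H (simultaneous row and column reduction) yields pivots -42, 212/21, -30/53.
So there are 1 positive, 2 negative pivots.
H is indefinite, so the origin is a saddle point.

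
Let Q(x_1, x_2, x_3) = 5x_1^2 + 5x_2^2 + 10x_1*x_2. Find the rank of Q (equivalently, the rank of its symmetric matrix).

The associated matrix is A = [[5, 5, 0], [5, 5, 0], [0, 0, 0]].
Symmetric row and column elimination reduces A to a congruent diagonal form with pivots 5, 0, 0.
So there are 1 positive, 2 zero pivots.
The rank is the number of nonzero pivots: 1.

1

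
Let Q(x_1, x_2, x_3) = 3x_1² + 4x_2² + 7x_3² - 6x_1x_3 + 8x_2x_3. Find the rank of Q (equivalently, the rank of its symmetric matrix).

The symmetric matrix is A = [[3, 0, -3], [0, 4, 4], [-3, 4, 7]].
Congruent diagonalization of A (simultaneous row and column reduction) yields pivots 3, 4, 0.
So there are 2 positive, 1 zero pivots.
The rank is the number of nonzero pivots: 2.

2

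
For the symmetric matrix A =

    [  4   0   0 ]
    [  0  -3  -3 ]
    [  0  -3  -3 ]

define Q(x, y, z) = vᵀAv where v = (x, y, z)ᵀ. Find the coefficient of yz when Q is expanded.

The coefficient of yz is A[2,3] + A[3,2] = 2·(-3) = -6.

-6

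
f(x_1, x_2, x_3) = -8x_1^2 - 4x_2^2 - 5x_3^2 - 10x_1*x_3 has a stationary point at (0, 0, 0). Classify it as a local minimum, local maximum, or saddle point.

local maximum

The Hessian at the origin is H = [[-16, 0, -10], [0, -8, 0], [-10, 0, -10]].
Row-reducing H symmetrically gives the diagonal entries -16, -8, -15/4.
Counting signs: 3 negative.
H is negative definite, so the origin is a strict local maximum.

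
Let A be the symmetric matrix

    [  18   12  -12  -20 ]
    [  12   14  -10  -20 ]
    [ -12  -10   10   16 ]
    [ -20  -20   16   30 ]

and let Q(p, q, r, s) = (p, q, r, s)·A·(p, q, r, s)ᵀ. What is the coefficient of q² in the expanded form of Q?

The coefficient of q² is the diagonal entry A[2,2] = 14.

14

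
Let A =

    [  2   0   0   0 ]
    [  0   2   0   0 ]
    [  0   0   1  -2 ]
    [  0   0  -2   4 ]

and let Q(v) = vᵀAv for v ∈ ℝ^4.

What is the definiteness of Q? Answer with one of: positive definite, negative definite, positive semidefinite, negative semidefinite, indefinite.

positive semidefinite

Symmetric row and column elimination reduces A to a congruent diagonal form with pivots 2, 2, 1, 0.
So there are 3 positive, 1 zero pivots.
Hence Q is positive semidefinite.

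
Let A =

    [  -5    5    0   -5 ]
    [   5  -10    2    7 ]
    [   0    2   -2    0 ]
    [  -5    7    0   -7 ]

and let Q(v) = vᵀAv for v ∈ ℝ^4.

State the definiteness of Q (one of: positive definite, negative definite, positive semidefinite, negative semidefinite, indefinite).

negative definite

Symmetric row and column elimination reduces A to a congruent diagonal form with pivots -5, -5, -6/5, -2/3.
Counting signs: 4 negative.
Hence Q is negative definite.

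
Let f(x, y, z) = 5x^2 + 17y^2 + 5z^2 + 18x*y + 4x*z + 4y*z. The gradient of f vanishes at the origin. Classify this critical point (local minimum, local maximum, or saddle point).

The Hessian at the origin is H = [[10, 18, 4], [18, 34, 4], [4, 4, 10]].
Row-reducing H symmetrically gives the diagonal entries 10, 8/5, 2.
So there are 3 positive pivots.
H is positive definite, so the origin is a strict local minimum.

local minimum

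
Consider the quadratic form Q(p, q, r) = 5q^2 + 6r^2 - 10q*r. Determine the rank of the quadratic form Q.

The symmetric matrix is A = [[0, 0, 0], [0, 5, -5], [0, -5, 6]].
Row-reducing A symmetrically gives the diagonal entries 0, 5, 1.
Counting signs: 2 positive, 1 zero.
The rank is the number of nonzero pivots: 2.

2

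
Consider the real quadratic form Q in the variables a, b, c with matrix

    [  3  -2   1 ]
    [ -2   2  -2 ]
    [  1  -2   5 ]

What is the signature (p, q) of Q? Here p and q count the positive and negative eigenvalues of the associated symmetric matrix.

(3, 0)

Congruent diagonalization of A (simultaneous row and column reduction) yields pivots 3, 2/3, 2.
So there are 3 positive pivots.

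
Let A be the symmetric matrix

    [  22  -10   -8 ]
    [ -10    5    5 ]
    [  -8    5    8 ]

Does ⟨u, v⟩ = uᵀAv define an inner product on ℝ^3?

Row-reducing A symmetrically gives the diagonal entries 22, 5/11, 1.
Counting signs: 3 positive.
Hence Q is positive definite.
⟨·,·⟩ is an inner product exactly when A is positive definite.

yes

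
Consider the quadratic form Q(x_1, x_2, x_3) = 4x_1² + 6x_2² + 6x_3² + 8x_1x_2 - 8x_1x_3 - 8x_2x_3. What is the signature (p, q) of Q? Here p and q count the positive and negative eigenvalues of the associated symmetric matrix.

(3, 0)

The associated matrix is A = [[4, 4, -4], [4, 6, -4], [-4, -4, 6]].
Row-reducing A symmetrically gives the diagonal entries 4, 2, 2.
Counting signs: 3 positive.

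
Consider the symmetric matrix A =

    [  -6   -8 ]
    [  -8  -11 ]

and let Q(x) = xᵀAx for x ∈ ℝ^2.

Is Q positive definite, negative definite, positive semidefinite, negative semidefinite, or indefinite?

negative definite

For the 2×2 matrix [[-6, -8], [-8, -11]]: det = -6·-11 − (-8)² = 2, trace = -17.
det > 0 so both eigenvalues share the sign of the trace; trace = -17 < 0 ⇒ both negative.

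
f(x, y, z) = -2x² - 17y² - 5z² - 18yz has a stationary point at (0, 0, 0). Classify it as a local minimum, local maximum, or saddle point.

The Hessian at the origin is H = [[-4, 0, 0], [0, -34, -18], [0, -18, -10]].
Applying the same elementary operations to the rows and columns of H produces a congruent diagonal matrix with entries -4, -34, -8/17.
That gives 3 negative pivots.
H is negative definite, so the origin is a strict local maximum.

local maximum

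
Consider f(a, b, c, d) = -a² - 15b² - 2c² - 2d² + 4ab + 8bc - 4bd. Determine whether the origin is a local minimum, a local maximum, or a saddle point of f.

The Hessian at the origin is H = [[-2, 4, 0, 0], [4, -30, 8, -4], [0, 8, -4, 0], [0, -4, 0, -4]].
Congruent diagonalization of H (simultaneous row and column reduction) yields pivots -2, -22, -12/11, -4/3.
So there are 4 negative pivots.
H is negative definite, so the origin is a strict local maximum.

local maximum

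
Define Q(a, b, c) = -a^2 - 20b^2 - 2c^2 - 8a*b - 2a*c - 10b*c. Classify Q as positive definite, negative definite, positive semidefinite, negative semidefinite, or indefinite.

negative definite

The symmetric matrix is A = [[-1, -4, -1], [-4, -20, -5], [-1, -5, -2]].
An LDLᵀ factorisation of A has diagonal entries -1, -4, -3/4.
So there are 3 negative pivots.
Hence Q is negative definite.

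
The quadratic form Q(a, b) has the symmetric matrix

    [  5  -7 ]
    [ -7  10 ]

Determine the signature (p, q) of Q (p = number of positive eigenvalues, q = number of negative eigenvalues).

An LDLᵀ factorisation of A has diagonal entries 5, 1/5.
Counting signs: 2 positive.

(2, 0)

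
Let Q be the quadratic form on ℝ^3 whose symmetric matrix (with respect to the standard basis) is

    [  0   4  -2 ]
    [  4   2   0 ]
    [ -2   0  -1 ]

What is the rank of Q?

Row reduction of A gives 3 nonzero rows, so rank A = 3.

3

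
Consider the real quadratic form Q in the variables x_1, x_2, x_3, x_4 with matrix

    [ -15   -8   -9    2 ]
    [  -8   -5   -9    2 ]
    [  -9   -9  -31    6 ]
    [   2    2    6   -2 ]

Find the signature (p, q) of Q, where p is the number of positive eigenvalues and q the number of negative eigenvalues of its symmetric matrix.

Row-reducing A symmetrically gives the diagonal entries -15, -11/15, -17/11, -6/17.
So there are 4 negative pivots.

(0, 4)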